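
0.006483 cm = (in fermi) 6.483e+10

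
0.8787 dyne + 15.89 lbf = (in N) 70.68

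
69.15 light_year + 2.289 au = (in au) 4.373e+06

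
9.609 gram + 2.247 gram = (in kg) 0.01186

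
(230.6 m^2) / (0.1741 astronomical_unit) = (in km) 8.854e-12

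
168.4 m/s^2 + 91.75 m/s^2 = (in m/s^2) 260.1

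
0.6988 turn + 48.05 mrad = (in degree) 254.3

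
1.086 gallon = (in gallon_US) 1.086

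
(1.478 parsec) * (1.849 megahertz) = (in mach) 2.477e+20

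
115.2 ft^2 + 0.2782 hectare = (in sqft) 3.006e+04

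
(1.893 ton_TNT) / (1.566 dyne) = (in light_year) 0.05346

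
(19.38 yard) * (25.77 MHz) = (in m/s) 4.567e+08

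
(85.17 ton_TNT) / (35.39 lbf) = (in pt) 6.417e+12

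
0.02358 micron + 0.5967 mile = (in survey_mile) 0.5967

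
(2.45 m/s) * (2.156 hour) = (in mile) 11.82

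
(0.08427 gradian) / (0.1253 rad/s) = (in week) 1.747e-08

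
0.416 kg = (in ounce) 14.67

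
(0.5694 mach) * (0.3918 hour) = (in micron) 2.735e+11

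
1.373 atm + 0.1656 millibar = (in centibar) 139.1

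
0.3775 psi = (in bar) 0.02603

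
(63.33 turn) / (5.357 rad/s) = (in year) 2.355e-06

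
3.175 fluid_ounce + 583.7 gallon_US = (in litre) 2210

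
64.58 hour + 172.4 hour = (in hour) 237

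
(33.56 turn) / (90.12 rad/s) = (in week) 3.869e-06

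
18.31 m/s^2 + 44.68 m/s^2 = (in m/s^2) 62.99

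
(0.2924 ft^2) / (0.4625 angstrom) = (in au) 0.003926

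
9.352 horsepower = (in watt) 6974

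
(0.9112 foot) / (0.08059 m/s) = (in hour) 0.0009573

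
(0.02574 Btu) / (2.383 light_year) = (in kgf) 1.228e-16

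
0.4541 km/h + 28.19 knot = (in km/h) 52.66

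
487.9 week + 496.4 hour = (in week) 490.9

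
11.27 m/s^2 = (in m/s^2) 11.27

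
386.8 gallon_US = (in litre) 1464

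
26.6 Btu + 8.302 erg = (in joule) 2.806e+04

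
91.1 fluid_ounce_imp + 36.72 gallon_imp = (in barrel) 1.066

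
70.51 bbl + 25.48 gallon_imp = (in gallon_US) 2992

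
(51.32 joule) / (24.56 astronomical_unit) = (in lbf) 3.14e-12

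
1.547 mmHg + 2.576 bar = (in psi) 37.39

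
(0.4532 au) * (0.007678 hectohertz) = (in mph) 1.164e+11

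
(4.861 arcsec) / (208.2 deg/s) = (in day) 7.506e-11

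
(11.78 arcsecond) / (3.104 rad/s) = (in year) 5.834e-13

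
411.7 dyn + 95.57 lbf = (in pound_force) 95.57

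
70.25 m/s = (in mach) 0.2063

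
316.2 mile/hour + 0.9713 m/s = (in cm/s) 1.423e+04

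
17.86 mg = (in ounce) 0.00063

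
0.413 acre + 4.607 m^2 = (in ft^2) 1.804e+04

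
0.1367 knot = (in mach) 0.0002065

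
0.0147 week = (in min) 148.2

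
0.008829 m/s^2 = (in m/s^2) 0.008829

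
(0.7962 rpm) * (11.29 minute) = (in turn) 8.989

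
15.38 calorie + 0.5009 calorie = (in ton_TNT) 1.588e-08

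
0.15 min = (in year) 2.854e-07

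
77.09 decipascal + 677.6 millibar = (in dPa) 6.777e+05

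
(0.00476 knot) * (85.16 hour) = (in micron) 7.507e+08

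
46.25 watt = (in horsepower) 0.06202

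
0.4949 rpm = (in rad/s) 0.05183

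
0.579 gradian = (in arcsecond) 1876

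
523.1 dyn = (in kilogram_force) 0.0005334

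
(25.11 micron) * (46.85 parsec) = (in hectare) 3.63e+09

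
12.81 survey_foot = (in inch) 153.7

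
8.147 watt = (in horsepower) 0.01093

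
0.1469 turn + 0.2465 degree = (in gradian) 59.03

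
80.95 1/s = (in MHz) 8.095e-05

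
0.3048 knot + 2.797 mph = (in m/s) 1.407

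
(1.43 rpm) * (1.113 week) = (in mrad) 1.008e+08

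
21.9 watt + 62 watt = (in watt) 83.9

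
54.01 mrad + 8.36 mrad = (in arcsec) 1.286e+04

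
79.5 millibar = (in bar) 0.0795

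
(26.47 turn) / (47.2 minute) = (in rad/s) 0.05873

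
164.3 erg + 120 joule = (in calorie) 28.68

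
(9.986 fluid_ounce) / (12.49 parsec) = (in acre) 1.893e-25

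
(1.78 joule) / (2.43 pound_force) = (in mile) 0.0001023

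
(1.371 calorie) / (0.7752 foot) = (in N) 24.28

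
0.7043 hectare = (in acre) 1.74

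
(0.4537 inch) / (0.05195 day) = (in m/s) 2.567e-06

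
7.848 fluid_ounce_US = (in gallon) 0.06131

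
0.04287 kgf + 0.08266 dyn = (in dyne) 4.204e+04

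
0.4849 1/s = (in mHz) 484.9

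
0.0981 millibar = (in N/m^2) 9.81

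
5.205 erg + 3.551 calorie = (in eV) 9.273e+19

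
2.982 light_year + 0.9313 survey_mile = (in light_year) 2.982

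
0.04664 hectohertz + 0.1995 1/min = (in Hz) 4.667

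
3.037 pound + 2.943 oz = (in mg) 1.461e+06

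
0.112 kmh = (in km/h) 0.112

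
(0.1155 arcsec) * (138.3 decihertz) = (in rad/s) 7.744e-06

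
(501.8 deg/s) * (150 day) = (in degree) 6.503e+09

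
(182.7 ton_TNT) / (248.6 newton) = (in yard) 3.363e+09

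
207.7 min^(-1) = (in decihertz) 34.62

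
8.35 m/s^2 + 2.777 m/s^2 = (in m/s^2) 11.13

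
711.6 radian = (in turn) 113.3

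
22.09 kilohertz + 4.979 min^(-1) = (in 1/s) 2.209e+04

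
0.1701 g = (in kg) 0.0001701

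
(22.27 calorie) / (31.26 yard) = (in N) 3.26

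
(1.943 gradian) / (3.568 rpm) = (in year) 2.59e-09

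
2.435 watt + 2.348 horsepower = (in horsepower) 2.351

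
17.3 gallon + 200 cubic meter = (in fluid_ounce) 6.765e+06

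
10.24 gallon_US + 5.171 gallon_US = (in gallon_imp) 12.83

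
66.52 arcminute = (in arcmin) 66.52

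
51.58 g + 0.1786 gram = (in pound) 0.1141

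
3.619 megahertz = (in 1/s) 3.619e+06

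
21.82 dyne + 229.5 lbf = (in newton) 1021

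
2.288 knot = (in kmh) 4.237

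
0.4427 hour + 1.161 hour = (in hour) 1.604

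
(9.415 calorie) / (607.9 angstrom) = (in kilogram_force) 6.608e+07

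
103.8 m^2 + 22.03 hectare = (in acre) 54.46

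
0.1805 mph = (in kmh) 0.2905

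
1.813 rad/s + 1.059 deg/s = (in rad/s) 1.831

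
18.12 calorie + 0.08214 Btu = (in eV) 1.014e+21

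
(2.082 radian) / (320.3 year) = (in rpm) 1.968e-09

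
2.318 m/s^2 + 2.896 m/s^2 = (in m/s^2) 5.214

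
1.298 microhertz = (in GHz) 1.298e-15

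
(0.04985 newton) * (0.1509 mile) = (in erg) 1.211e+08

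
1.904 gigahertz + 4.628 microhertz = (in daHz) 1.904e+08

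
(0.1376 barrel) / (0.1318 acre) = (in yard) 4.486e-05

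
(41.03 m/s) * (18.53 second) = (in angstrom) 7.603e+12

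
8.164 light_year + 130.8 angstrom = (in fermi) 7.724e+31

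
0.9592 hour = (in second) 3453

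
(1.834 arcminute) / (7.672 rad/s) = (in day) 8.048e-10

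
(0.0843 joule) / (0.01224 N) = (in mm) 6887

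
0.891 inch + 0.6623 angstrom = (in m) 0.02263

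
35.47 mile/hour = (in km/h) 57.08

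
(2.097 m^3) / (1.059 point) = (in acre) 1.387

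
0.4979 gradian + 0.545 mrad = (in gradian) 0.5326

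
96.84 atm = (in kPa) 9812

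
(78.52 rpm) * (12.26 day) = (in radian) 8.71e+06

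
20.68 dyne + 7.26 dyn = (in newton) 0.0002794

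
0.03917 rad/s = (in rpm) 0.374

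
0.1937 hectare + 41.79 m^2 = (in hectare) 0.1979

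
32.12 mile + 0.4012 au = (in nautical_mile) 3.241e+07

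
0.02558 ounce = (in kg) 0.0007252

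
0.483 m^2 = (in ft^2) 5.199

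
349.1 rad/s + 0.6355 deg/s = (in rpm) 3334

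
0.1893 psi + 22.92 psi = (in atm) 1.572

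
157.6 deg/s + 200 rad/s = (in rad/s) 202.8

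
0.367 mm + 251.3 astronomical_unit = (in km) 3.759e+10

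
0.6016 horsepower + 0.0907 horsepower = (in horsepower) 0.6923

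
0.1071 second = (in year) 3.396e-09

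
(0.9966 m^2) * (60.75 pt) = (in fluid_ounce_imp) 751.7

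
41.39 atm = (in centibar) 4194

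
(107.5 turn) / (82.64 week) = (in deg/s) 0.0007743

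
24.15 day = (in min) 3.478e+04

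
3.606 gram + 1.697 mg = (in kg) 0.003608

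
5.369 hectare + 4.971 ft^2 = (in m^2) 5.369e+04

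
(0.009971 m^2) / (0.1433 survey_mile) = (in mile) 2.687e-08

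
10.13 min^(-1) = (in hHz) 0.001688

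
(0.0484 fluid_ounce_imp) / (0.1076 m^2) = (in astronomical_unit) 8.543e-17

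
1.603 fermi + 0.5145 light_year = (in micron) 4.868e+21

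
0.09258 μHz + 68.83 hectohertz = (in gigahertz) 6.883e-06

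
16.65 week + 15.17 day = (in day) 131.7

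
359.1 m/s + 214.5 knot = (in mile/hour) 1050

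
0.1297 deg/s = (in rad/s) 0.002264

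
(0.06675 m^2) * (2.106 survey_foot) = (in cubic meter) 0.04285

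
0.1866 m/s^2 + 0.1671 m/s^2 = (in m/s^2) 0.3537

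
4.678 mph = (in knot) 4.065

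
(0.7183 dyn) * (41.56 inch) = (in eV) 4.733e+13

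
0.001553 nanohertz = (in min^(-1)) 9.318e-11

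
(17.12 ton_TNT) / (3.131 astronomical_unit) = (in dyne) 1.529e+04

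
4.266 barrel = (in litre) 678.2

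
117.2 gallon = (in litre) 443.7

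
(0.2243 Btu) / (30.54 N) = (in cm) 774.9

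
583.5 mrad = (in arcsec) 1.204e+05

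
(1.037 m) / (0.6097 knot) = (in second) 3.306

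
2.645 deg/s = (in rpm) 0.4408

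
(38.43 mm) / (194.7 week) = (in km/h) 1.175e-09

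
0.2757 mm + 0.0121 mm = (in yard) 0.0003147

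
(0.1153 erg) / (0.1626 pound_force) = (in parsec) 5.166e-25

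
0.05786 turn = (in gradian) 23.14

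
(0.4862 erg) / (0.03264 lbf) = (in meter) 3.349e-07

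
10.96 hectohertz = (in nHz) 1.096e+12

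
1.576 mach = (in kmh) 1932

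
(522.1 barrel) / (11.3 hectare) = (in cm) 0.07346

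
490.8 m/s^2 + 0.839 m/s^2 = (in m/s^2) 491.6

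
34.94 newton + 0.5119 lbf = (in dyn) 3.722e+06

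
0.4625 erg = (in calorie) 1.105e-08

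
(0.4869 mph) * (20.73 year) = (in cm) 1.423e+10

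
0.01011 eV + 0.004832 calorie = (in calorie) 0.004832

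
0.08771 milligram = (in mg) 0.08771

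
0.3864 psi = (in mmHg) 19.98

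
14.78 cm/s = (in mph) 0.3306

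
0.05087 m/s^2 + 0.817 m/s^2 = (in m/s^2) 0.8679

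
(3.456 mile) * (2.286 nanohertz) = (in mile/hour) 2.844e-05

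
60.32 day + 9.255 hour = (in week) 8.672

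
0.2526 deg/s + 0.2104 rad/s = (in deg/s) 12.31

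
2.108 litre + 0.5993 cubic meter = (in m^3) 0.6014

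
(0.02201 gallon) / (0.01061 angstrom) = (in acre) 1.94e+04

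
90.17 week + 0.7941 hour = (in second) 5.454e+07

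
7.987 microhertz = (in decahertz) 7.987e-07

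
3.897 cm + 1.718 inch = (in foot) 0.271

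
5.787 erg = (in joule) 5.787e-07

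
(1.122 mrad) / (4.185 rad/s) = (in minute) 4.468e-06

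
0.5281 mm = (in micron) 528.1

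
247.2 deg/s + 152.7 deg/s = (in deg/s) 399.9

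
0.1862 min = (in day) 0.0001293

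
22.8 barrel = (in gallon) 957.6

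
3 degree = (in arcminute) 180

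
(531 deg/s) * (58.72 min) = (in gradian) 2.079e+06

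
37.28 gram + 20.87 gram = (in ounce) 2.051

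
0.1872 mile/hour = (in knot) 0.1627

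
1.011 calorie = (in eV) 2.64e+19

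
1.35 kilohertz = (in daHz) 135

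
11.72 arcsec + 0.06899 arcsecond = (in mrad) 0.05715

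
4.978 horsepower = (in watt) 3712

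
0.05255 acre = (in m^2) 212.7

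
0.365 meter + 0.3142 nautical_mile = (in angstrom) 5.823e+12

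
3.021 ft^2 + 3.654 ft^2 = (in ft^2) 6.675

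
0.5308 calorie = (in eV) 1.386e+19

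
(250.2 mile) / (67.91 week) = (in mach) 2.879e-05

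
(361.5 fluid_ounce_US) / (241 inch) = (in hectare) 1.746e-07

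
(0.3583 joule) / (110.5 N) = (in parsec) 1.051e-19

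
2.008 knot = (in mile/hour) 2.311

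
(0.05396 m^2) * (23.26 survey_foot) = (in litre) 382.6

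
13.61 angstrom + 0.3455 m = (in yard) 0.3778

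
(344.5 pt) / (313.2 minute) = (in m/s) 6.467e-06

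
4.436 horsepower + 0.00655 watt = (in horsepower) 4.436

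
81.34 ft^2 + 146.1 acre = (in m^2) 5.913e+05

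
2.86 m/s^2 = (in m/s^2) 2.86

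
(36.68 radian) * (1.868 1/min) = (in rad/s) 1.142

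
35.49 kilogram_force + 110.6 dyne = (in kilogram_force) 35.49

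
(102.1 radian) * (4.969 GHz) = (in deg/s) 2.907e+13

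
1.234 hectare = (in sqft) 1.328e+05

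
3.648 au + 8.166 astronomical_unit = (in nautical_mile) 9.543e+08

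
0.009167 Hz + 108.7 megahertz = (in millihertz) 1.087e+11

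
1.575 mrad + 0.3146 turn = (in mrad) 1978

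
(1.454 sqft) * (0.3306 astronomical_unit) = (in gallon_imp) 1.47e+12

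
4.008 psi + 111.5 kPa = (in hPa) 1391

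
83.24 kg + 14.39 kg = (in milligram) 9.763e+07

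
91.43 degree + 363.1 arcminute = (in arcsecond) 3.509e+05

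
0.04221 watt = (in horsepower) 5.66e-05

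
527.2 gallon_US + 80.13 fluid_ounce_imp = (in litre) 1998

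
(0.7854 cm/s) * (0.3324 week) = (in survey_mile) 0.9811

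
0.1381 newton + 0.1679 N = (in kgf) 0.0312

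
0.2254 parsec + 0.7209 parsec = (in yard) 3.193e+16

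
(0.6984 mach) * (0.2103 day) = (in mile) 2685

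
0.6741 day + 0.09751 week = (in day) 1.357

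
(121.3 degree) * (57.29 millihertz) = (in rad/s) 0.1213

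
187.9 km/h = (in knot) 101.5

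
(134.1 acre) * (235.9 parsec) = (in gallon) 1.044e+27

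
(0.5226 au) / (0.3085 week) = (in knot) 8.145e+05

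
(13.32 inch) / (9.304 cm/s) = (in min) 0.06061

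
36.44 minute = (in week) 0.003615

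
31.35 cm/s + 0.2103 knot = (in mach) 0.001238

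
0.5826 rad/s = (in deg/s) 33.38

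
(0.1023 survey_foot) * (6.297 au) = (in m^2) 2.937e+10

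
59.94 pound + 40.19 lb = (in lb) 100.1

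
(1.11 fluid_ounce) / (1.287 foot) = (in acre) 2.068e-08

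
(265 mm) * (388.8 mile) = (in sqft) 1.785e+06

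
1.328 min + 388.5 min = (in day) 0.2707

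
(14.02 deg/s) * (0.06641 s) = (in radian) 0.01625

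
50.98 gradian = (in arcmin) 2753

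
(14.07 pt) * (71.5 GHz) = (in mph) 7.939e+08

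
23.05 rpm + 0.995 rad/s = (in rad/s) 3.409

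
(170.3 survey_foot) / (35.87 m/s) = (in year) 4.589e-08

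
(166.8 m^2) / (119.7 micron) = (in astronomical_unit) 9.315e-06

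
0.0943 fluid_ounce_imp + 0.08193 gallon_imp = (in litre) 0.3751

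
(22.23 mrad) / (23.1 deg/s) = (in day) 6.382e-07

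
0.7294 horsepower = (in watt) 543.9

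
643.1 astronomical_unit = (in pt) 2.727e+17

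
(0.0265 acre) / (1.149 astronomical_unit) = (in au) 4.171e-21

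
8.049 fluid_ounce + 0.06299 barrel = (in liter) 10.25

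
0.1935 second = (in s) 0.1935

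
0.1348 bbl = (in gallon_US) 5.662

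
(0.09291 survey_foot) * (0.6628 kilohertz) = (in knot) 36.49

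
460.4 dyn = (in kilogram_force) 0.0004695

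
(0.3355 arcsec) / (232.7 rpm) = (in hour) 1.854e-11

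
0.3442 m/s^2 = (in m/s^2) 0.3442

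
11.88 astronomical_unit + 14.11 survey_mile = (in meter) 1.777e+12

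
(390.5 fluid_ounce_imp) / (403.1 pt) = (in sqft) 0.8398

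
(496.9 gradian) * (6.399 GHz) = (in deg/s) 2.862e+12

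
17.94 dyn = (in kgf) 1.829e-05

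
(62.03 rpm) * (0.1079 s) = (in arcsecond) 1.446e+05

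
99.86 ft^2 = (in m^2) 9.277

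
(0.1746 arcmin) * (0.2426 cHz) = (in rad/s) 1.232e-07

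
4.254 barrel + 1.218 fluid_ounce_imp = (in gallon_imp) 148.8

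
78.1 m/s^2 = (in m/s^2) 78.1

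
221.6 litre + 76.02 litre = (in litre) 297.6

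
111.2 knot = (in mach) 0.168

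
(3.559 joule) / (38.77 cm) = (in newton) 9.18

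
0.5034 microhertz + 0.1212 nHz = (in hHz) 5.035e-09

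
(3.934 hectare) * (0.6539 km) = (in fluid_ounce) 8.698e+11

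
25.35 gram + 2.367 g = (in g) 27.72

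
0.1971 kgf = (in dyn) 1.933e+05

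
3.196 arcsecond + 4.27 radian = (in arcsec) 8.808e+05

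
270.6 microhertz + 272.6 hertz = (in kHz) 0.2726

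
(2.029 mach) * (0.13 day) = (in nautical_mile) 4190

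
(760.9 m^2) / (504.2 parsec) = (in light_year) 5.17e-33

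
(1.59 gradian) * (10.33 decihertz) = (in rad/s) 0.0258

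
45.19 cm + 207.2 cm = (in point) 7154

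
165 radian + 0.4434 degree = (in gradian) 1.05e+04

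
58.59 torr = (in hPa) 78.11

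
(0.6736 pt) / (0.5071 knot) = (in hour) 2.53e-07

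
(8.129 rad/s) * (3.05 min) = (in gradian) 9.47e+04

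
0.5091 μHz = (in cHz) 5.091e-05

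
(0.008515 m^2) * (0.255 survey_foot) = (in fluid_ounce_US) 22.38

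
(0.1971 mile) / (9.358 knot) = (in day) 0.0007626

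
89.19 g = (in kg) 0.08919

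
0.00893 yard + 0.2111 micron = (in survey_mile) 5.074e-06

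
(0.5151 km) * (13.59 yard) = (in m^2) 6401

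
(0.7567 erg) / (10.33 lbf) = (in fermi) 1.647e+06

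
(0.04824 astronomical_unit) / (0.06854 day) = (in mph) 2.726e+06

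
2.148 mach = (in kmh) 2633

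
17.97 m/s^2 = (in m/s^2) 17.97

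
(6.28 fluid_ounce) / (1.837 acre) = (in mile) 1.552e-11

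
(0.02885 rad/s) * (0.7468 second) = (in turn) 0.003429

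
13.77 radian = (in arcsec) 2.84e+06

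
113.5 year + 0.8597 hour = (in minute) 5.966e+07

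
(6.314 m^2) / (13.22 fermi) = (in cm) 4.776e+16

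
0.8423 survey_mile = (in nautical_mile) 0.7319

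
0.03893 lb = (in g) 17.66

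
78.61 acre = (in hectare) 31.81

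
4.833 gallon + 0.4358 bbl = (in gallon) 23.14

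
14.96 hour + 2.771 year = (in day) 1012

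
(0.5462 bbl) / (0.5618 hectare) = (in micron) 15.46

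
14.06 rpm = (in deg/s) 84.36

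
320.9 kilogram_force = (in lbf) 707.5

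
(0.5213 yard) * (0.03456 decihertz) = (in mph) 0.003685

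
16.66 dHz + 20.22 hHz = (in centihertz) 2.024e+05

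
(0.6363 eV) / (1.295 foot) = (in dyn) 2.583e-14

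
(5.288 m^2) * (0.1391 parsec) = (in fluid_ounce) 7.675e+20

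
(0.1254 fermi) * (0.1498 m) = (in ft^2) 2.022e-16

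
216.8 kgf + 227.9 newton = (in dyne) 2.354e+08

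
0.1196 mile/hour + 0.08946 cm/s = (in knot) 0.1057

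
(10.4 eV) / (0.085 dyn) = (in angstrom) 0.0196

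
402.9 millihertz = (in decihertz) 4.029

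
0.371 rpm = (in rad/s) 0.03885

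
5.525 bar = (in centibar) 552.5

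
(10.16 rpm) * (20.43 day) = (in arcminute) 6.456e+09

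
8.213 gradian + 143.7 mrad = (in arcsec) 5.625e+04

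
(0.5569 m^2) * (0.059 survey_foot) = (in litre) 10.01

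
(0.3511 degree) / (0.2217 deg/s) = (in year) 5.022e-08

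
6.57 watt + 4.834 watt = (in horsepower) 0.01529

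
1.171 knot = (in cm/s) 60.24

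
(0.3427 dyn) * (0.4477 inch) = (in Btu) 3.694e-11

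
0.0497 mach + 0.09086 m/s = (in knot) 33.07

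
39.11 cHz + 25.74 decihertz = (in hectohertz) 0.02965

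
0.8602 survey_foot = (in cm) 26.22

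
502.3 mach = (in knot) 3.325e+05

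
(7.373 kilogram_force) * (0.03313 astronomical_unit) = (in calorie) 8.565e+10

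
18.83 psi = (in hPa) 1298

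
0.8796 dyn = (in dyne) 0.8796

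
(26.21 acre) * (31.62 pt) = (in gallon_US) 3.126e+05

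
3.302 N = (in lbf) 0.7423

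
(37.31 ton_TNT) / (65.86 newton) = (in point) 6.719e+12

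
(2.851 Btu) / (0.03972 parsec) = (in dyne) 2.454e-07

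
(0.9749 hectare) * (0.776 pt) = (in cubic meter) 2.669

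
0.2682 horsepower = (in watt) 200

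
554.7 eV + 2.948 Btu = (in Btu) 2.948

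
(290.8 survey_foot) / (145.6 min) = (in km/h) 0.03653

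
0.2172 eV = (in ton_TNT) 8.317e-30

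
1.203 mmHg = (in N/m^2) 160.4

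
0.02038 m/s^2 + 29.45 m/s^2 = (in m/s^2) 29.47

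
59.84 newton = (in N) 59.84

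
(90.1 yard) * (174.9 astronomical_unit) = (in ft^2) 2.32e+16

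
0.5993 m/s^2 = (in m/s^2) 0.5993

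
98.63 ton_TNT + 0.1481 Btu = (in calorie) 9.863e+10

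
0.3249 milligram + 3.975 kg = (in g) 3975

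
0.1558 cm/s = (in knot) 0.003029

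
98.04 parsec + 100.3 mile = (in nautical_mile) 1.633e+15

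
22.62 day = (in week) 3.231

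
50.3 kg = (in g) 5.03e+04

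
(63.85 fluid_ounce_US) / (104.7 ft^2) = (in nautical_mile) 1.048e-07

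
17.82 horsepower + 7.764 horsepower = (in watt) 1.908e+04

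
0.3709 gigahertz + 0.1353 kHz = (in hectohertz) 3.709e+06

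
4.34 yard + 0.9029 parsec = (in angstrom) 2.786e+26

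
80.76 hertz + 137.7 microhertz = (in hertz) 80.76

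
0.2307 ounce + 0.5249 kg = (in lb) 1.172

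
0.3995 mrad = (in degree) 0.02289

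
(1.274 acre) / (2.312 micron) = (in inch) 8.779e+10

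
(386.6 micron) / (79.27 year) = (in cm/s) 1.546e-11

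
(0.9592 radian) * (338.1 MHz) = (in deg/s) 1.858e+10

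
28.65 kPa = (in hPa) 286.5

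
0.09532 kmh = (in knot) 0.05147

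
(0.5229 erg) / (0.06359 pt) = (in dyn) 233.1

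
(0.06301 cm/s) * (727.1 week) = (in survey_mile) 172.2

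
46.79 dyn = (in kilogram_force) 4.771e-05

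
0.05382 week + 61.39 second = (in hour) 9.059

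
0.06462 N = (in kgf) 0.006589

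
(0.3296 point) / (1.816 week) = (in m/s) 1.059e-10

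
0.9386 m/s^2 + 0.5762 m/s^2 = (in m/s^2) 1.515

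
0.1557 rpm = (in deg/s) 0.9342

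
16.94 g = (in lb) 0.03735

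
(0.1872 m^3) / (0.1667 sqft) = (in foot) 39.66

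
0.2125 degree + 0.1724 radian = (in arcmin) 605.4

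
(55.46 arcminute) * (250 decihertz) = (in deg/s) 23.11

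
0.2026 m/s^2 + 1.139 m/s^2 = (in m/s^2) 1.342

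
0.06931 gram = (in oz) 0.002445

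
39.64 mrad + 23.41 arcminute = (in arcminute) 159.7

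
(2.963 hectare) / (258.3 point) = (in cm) 3.252e+07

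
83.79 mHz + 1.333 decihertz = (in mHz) 217.1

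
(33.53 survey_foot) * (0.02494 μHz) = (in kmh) 9.176e-07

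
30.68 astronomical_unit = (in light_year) 0.0004851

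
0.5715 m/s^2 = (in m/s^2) 0.5715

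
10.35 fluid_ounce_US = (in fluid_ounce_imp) 10.77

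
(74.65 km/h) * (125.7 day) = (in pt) 6.384e+11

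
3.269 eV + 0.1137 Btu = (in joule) 120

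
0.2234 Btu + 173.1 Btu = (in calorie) 4.371e+04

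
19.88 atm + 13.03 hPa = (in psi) 292.3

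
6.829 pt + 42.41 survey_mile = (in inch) 2.687e+06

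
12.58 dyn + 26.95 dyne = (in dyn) 39.53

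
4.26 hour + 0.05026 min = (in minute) 255.7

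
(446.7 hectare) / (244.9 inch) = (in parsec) 2.327e-11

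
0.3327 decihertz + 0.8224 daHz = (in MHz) 8.257e-06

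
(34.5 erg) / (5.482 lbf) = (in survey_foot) 4.642e-07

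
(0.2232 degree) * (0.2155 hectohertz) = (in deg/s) 4.81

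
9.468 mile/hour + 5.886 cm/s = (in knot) 8.342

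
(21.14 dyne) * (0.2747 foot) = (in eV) 1.105e+14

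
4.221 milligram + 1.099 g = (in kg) 0.001103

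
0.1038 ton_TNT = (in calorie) 1.038e+08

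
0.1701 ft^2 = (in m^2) 0.0158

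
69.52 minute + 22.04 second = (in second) 4193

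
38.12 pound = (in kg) 17.29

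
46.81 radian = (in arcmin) 1.609e+05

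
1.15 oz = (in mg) 3.26e+04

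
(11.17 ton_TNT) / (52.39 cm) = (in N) 8.921e+10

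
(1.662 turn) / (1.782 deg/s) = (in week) 0.0005552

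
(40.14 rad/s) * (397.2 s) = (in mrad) 1.594e+07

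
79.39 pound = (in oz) 1270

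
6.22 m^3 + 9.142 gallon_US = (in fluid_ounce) 2.115e+05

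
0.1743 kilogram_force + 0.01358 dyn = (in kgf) 0.1743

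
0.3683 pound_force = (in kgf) 0.1671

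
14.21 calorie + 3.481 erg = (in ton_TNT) 1.421e-08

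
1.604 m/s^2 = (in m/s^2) 1.604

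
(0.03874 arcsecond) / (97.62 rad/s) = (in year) 6.101e-17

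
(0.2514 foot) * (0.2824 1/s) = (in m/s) 0.02164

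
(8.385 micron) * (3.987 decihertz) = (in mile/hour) 7.478e-06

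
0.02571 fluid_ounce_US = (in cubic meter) 7.603e-07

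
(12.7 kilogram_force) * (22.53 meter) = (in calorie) 670.6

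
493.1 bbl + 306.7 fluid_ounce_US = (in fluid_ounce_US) 2.651e+06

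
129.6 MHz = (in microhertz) 1.296e+14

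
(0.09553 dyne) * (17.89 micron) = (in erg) 0.0001709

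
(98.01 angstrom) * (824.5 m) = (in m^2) 8.081e-06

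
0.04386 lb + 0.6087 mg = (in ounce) 0.7018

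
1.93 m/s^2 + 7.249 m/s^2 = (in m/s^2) 9.179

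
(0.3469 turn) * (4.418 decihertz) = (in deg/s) 55.17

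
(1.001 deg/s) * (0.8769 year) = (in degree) 2.768e+07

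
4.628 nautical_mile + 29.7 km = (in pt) 1.085e+08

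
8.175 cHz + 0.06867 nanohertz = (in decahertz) 0.008175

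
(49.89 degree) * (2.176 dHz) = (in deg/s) 10.86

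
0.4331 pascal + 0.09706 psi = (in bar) 0.006696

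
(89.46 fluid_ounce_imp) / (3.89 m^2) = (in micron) 653.4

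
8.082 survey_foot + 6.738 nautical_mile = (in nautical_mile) 6.739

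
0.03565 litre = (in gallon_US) 0.009418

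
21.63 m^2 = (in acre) 0.005345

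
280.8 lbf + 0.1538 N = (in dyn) 1.249e+08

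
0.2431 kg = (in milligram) 2.431e+05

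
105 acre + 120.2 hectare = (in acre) 402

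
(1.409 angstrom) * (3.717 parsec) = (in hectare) 1616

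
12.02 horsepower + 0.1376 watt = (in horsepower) 12.02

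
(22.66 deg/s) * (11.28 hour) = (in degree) 9.202e+05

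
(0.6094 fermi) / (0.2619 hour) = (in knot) 1.256e-18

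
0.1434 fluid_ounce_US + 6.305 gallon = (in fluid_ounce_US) 807.2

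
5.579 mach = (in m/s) 1900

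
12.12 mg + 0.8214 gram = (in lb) 0.001838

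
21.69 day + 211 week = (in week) 214.1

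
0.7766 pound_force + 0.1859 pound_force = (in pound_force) 0.9625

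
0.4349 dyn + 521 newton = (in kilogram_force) 53.13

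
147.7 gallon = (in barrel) 3.517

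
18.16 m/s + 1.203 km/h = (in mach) 0.05431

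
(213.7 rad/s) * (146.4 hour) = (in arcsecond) 2.323e+13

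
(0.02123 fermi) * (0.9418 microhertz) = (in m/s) 1.999e-23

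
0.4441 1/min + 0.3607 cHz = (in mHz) 11.01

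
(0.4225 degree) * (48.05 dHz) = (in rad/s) 0.03543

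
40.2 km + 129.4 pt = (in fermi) 4.02e+19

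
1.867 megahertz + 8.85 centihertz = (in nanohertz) 1.867e+15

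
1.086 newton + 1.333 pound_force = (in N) 7.015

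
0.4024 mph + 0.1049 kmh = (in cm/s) 20.9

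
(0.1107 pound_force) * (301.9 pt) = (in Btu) 4.971e-05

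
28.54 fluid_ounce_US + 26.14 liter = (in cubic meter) 0.02698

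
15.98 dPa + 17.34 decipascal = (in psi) 0.0004833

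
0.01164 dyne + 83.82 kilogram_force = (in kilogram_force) 83.82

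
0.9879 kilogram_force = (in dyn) 9.688e+05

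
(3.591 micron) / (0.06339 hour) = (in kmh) 5.665e-08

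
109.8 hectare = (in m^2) 1.098e+06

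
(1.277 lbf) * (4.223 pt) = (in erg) 8.463e+04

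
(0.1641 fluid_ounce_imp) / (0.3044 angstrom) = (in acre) 37.85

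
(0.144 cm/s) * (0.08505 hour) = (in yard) 0.4822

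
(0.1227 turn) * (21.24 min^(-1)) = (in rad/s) 0.2729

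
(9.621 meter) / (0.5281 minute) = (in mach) 0.0008917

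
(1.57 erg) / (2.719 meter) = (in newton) 5.774e-08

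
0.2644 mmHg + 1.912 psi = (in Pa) 1.322e+04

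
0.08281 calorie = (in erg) 3.465e+06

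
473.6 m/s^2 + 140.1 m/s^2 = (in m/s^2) 613.7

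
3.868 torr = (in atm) 0.005089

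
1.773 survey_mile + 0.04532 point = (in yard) 3120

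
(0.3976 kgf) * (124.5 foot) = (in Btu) 0.1402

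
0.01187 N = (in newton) 0.01187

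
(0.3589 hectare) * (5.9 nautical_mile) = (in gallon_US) 1.036e+10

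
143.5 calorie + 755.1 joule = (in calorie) 324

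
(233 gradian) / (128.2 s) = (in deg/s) 1.636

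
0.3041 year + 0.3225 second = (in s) 9.59e+06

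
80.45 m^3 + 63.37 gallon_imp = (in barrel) 507.8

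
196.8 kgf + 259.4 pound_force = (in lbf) 693.3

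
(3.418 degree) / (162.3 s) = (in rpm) 0.00351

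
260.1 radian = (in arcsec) 5.365e+07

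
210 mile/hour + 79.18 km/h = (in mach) 0.3403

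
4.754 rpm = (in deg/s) 28.52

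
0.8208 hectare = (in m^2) 8208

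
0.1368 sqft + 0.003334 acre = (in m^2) 13.5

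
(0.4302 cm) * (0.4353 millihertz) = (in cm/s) 0.0001873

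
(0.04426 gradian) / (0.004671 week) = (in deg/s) 1.41e-05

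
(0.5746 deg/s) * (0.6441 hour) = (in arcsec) 4.796e+06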